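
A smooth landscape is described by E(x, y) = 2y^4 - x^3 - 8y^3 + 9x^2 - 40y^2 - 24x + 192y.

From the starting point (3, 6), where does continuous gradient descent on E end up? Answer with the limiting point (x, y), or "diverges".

E is separable, so gradient descent decouples: x follows -∂E/∂x, y follows -∂E/∂y.
∂E/∂x = -3(x - 4)(x - 2); at x=3 this is 3, so x decreases.
∂E/∂y = 8(y - 4)(y - 2)(y + 3); at y=6 this is 576, so y decreases.
x converges to its nearest critical value 2 (a local min of the x-part); y converges to 4. The iterate converges to (2, 4).

(2, 4)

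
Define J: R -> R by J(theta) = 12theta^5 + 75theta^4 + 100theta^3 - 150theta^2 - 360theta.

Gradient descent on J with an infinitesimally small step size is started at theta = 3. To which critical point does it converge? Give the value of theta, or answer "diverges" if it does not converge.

J'(theta) = 60(theta - 1)(theta + 1)(theta + 2)(theta + 3), so J'(3) = 14400.
Gradient descent moves in the -J' direction, i.e. theta is decreasing.
The nearest critical point in that direction is theta = 1, where J'' = 1440 > 0 (a local minimum). The iterate converges there.

1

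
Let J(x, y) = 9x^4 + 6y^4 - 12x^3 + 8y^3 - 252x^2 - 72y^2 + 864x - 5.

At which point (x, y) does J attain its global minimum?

J(x,y) separates as P(x) + Q(y) − 5, so its minimum is min P + min Q − 5.
P'(x) = 36(x - 3)(x - 2)(x + 4) vanishes at x ∈ {-4, 2, 3}; Q'(y) = 24y(y - 2)(y + 3) vanishes at y ∈ {-3, 0, 2}.
Local minima of P (where P''>0): P(-4)=-4416, P(3)=729. Local minima of Q: Q(-3)=-378, Q(2)=-128.
So the global minimum of J is P(-4) + Q(-3) − 5 = -4416 − 378 − 5 = -4799, attained at (-4, -3).

(-4, -3)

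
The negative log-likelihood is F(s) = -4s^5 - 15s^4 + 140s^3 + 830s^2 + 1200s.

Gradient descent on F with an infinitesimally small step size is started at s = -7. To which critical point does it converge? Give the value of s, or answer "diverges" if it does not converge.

-4

F'(s) = -20(s - 5)(s + 1)(s + 3)(s + 4), so F'(-7) = -17280.
Gradient descent moves in the -F' direction, i.e. s is increasing.
The nearest critical point in that direction is s = -4, where F'' = 540 > 0 (a local minimum). The iterate converges there.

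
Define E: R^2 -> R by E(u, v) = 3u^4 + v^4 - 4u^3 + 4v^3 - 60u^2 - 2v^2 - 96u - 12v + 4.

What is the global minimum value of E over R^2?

E(u,v) separates as P(u) + Q(v) + 4, so its minimum is min P + min Q + 4.
P'(u) = 12(u - 4)(u + 1)(u + 2) vanishes at u ∈ {-2, -1, 4}; Q'(v) = 4(v - 1)(v + 1)(v + 3) vanishes at v ∈ {-3, -1, 1}.
Local minima of P (where P''>0): P(-2)=32, P(4)=-832. Local minima of Q: Q(-3)=-9, Q(1)=-9.
So the global minimum of E is P(4) + Q(-3) + 4 = -832 − 9 + 4 = -837, attained at (4, -3).

-837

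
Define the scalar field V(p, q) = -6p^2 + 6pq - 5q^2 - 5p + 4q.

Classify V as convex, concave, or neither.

concave

V is quadratic, so its Hessian is the constant matrix H = [[-12, 6], [6, -10]].
det(H) = 84, tr(H) = -22.
det(H) > 0 and tr(H) < 0, so H is negative definite everywhere: concave.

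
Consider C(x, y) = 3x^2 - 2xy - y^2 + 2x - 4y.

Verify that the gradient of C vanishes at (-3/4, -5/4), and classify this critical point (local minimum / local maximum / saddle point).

∇C = (6x - 2y + 2, -2x - 2y - 4); substituting (-3/4, -5/4) gives ∇C = (0, 0), so (-3/4, -5/4) is indeed a critical point.
The Hessian of C is constant: H = [[6, -2], [-2, -2]].
det(H) = 6·(-2) − (-2)² = -16.
Since det(H) < 0, H is indefinite and the critical point is a saddle point.

saddle point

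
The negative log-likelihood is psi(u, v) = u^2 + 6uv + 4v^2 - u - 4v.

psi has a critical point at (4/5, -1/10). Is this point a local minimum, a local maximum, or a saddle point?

The Hessian of psi is constant: H = [[2, 6], [6, 8]].
det(H) = 2·8 − 6² = -20.
Since det(H) < 0, H is indefinite and the critical point is a saddle point.

saddle point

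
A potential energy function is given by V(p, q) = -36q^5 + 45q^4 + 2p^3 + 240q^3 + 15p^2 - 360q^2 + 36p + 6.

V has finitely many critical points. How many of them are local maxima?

2

V separates as a function of p plus a function of q, so ∇V=0 decouples.
∂V/∂p = 6(p + 2)(p + 3) = 0 at p ∈ {-3, -2}; ∂V/∂q = -180q(q - 2)(q - 1)(q + 2) = 0 at q ∈ {-2, 0, 1, 2}.
The Hessian is diagonal: diag(V_pp, V_qq). Second derivatives: V_pp(-3)=-6, V_pp(-2)=6; V_qq(-2)=4320, V_qq(0)=-720, V_qq(1)=540, V_qq(2)=-1440.
Local maxima occur where both diagonal entries negative: (-3, 0), (-3, 2). Count: 2.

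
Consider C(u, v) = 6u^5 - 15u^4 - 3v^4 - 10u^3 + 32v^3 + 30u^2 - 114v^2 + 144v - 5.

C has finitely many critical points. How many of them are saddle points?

6

C separates as a function of u plus a function of v, so ∇C=0 decouples.
∂C/∂u = 30u(u - 2)(u - 1)(u + 1) = 0 at u ∈ {-1, 0, 1, 2}; ∂C/∂v = -12(v - 4)(v - 3)(v - 1) = 0 at v ∈ {1, 3, 4}.
The Hessian is diagonal: diag(C_uu, C_vv). Second derivatives: C_uu(-1)=-180, C_uu(0)=60, C_uu(1)=-60, C_uu(2)=180; C_vv(1)=-72, C_vv(3)=24, C_vv(4)=-36.
Saddle points occur where the two diagonal entries have opposite signs: (-1, 3), (0, 1), (0, 4), (1, 3), (2, 1), (2, 4). Count: 6.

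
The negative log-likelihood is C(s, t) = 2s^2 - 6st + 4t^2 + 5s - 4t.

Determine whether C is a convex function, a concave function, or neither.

neither

C is quadratic, so its Hessian is the constant matrix H = [[4, -6], [-6, 8]].
det(H) = -4, tr(H) = 12.
det(H) < 0, so H is indefinite: neither convex nor concave.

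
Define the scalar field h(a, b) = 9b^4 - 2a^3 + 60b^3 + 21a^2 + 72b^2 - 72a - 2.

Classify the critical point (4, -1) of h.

local maximum

The mixed partial ∂²h/∂a∂b is 0, so the Hessian at any point is diag(h_aa, h_bb) = diag(6(-2a + 7), 36(3b^2 + 10b + 4)).
At (4, -1): H = diag(-6, -108).
Both eigenvalues are negative, so H is negative definite: a local maximum.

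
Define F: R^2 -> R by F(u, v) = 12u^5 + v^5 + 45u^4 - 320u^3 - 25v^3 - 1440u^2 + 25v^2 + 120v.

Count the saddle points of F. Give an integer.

8

F separates as a function of u plus a function of v, so ∇F=0 decouples.
∂F/∂u = 60u(u - 4)(u + 3)(u + 4) = 0 at u ∈ {-4, -3, 0, 4}; ∂F/∂v = 5(v - 3)(v - 2)(v + 1)(v + 4) = 0 at v ∈ {-4, -1, 2, 3}.
The Hessian is diagonal: diag(F_uu, F_vv). Second derivatives: F_uu(-4)=-1920, F_uu(-3)=1260, F_uu(0)=-2880, F_uu(4)=13440; F_vv(-4)=-630, F_vv(-1)=180, F_vv(2)=-90, F_vv(3)=140.
Saddle points occur where the two diagonal entries have opposite signs: (-4, -1), (-4, 3), (-3, -4), (-3, 2), (0, -1), (0, 3), (4, -4), (4, 2). Count: 8.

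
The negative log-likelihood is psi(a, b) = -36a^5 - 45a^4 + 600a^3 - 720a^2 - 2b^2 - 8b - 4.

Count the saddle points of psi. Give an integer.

psi separates as a function of a plus a function of b, so ∇psi=0 decouples.
∂psi/∂a = -180a(a - 2)(a - 1)(a + 4) = 0 at a ∈ {-4, 0, 1, 2}; ∂psi/∂b = -4(b + 2) = 0 at b ∈ {-2}.
The Hessian is diagonal: diag(psi_aa, psi_bb). Second derivatives: psi_aa(-4)=21600, psi_aa(0)=-1440, psi_aa(1)=900, psi_aa(2)=-2160; psi_bb(-2)=-4.
Saddle points occur where the two diagonal entries have opposite signs: (-4, -2), (1, -2). Count: 2.

2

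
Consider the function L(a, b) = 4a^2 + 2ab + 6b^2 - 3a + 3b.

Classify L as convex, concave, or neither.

convex

L is quadratic, so its Hessian is the constant matrix H = [[8, 2], [2, 12]].
det(H) = 92, tr(H) = 20.
det(H) > 0 and tr(H) > 0, so H is positive definite everywhere: convex.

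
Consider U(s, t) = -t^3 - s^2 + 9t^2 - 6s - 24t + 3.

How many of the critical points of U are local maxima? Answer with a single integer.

1

U separates as a function of s plus a function of t, so ∇U=0 decouples.
∂U/∂s = -2(s + 3) = 0 at s ∈ {-3}; ∂U/∂t = -3(t - 4)(t - 2) = 0 at t ∈ {2, 4}.
The Hessian is diagonal: diag(U_ss, U_tt). Second derivatives: U_ss(-3)=-2; U_tt(2)=6, U_tt(4)=-6.
Local maxima occur where both diagonal entries negative: (-3, 4). Count: 1.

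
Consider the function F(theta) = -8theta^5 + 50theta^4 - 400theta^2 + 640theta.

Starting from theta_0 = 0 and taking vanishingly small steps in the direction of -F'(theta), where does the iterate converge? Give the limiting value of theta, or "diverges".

-2

F'(theta) = -40(theta - 4)(theta - 2)(theta - 1)(theta + 2), so F'(0) = 640.
Gradient descent moves in the -F' direction, i.e. theta is decreasing.
The nearest critical point in that direction is theta = -2, where F'' = 2880 > 0 (a local minimum). The iterate converges there.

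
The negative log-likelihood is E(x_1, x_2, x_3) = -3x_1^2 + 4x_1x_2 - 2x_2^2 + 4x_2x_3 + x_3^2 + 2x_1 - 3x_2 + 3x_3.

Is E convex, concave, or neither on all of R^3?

E is quadratic, so its Hessian is the constant matrix H = [[-6, 4, 0], [4, -4, 4], [0, 4, 2]].
Leading principal minors: -6, 8, 112.
Neither pattern holds ⇒ H is indefinite ⇒ neither convex nor concave.

neither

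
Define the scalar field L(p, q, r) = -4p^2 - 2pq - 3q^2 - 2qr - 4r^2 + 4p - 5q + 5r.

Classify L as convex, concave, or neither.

concave

L is quadratic, so its Hessian is the constant matrix H = [[-8, -2, 0], [-2, -6, -2], [0, -2, -8]].
Leading principal minors: -8, 44, -320.
Signs alternate −, +, − ⇒ H ≺ 0 ⇒ concave.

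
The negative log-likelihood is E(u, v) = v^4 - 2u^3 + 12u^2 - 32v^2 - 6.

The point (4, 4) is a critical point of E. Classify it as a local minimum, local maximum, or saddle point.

saddle point

The mixed partial ∂²E/∂u∂v is 0, so the Hessian at any point is diag(E_uu, E_vv) = diag(12(-u + 2), 4(3v^2 - 16)).
At (4, 4): H = diag(-24, 128).
The eigenvalues have opposite signs, so H is indefinite: a saddle point.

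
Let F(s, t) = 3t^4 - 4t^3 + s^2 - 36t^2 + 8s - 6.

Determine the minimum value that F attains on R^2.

F(s,t) separates as P(s) + Q(t) − 6, so its minimum is min P + min Q − 6.
P'(s) = 2s + 8 vanishes at s ∈ {-4}; Q'(t) = 12t(t - 3)(t + 2) vanishes at t ∈ {-2, 0, 3}.
Local minima of P (where P''>0): P(-4)=-16. Local minima of Q: Q(-2)=-64, Q(3)=-189.
So the global minimum of F is P(-4) + Q(3) − 6 = -16 − 189 − 6 = -211, attained at (-4, 3).

-211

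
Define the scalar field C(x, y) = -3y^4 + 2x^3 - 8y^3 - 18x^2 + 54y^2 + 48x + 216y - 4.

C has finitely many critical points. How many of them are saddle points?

3

C separates as a function of x plus a function of y, so ∇C=0 decouples.
∂C/∂x = 6(x - 4)(x - 2) = 0 at x ∈ {2, 4}; ∂C/∂y = -12(y - 3)(y + 2)(y + 3) = 0 at y ∈ {-3, -2, 3}.
The Hessian is diagonal: diag(C_xx, C_yy). Second derivatives: C_xx(2)=-12, C_xx(4)=12; C_yy(-3)=-72, C_yy(-2)=60, C_yy(3)=-360.
Saddle points occur where the two diagonal entries have opposite signs: (2, -2), (4, -3), (4, 3). Count: 3.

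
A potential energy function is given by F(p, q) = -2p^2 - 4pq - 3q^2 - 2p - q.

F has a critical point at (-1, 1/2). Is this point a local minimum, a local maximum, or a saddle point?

The Hessian of F is constant: H = [[-4, -4], [-4, -6]].
det(H) = (-4)·(-6) − (-4)² = 8.
det(H) > 0 and tr(H) = -10 < 0, so H is negative definite and the point is a local maximum.

local maximum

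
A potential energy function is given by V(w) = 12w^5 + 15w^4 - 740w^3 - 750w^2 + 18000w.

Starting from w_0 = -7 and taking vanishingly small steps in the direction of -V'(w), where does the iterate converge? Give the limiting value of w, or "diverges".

diverges

V'(w) = 60(w - 5)(w - 3)(w + 4)(w + 5), so V'(-7) = 43200.
Gradient descent moves in the -V' direction, i.e. w is decreasing.
There is no critical point below w=-7, and V' keeps the same sign, so the iterate runs off to −∞.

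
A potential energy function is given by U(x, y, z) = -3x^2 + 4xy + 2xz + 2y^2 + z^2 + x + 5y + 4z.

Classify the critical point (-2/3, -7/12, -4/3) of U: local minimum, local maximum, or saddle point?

The Hessian is constant: H = [[-6, 4, 2], [4, 4, 0], [2, 0, 2]].
Leading principal minors: Δ₁ = -6, Δ₂ = -40, Δ₃ = -96.
The minors fit neither the all-positive nor the alternating-sign pattern, so H is indefinite: a saddle point.

saddle point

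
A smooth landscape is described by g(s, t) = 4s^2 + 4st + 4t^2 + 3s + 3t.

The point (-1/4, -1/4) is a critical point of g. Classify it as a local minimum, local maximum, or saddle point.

local minimum

The Hessian of g is constant: H = [[8, 4], [4, 8]].
det(H) = 8·8 − 4² = 48.
det(H) > 0 and tr(H) = 16 > 0, so H is positive definite and the point is a local minimum.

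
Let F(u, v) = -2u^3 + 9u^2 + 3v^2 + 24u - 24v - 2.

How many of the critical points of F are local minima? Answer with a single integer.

F separates as a function of u plus a function of v, so ∇F=0 decouples.
∂F/∂u = -6(u - 4)(u + 1) = 0 at u ∈ {-1, 4}; ∂F/∂v = 6(v - 4) = 0 at v ∈ {4}.
The Hessian is diagonal: diag(F_uu, F_vv). Second derivatives: F_uu(-1)=30, F_uu(4)=-30; F_vv(4)=6.
Local minima occur where both diagonal entries positive: (-1, 4). Count: 1.

1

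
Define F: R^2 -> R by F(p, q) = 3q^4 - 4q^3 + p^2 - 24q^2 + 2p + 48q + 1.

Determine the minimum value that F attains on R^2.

-112

F(p,q) separates as A(p) + B(q) + 1, so its minimum is min A + min B + 1.
A'(p) = 2p + 2 vanishes at p ∈ {-1}; B'(q) = 12(q - 2)(q - 1)(q + 2) vanishes at q ∈ {-2, 1, 2}.
Local minima of A (where A''>0): A(-1)=-1. Local minima of B: B(-2)=-112, B(2)=16.
So the global minimum of F is A(-1) + B(-2) + 1 = -1 − 112 + 1 = -112, attained at (-1, -2).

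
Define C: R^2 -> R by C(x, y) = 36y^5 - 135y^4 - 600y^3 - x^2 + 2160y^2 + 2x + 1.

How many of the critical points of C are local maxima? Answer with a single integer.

C separates as a function of x plus a function of y, so ∇C=0 decouples.
∂C/∂x = -2(x - 1) = 0 at x ∈ {1}; ∂C/∂y = 180y(y - 4)(y - 2)(y + 3) = 0 at y ∈ {-3, 0, 2, 4}.
The Hessian is diagonal: diag(C_xx, C_yy). Second derivatives: C_xx(1)=-2; C_yy(-3)=-18900, C_yy(0)=4320, C_yy(2)=-3600, C_yy(4)=10080.
Local maxima occur where both diagonal entries negative: (1, -3), (1, 2). Count: 2.

2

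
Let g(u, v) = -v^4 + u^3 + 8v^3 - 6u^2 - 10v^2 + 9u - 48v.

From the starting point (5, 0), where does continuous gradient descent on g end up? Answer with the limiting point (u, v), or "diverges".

g is separable, so gradient descent decouples: u follows -∂g/∂u, v follows -∂g/∂v.
∂g/∂u = 3(u - 3)(u - 1); at u=5 this is 24, so u decreases.
∂g/∂v = -4(v - 4)(v - 3)(v + 1); at v=0 this is -48, so v increases.
u converges to its nearest critical value 3 (a local min of the u-part); v converges to 3. The iterate converges to (3, 3).

(3, 3)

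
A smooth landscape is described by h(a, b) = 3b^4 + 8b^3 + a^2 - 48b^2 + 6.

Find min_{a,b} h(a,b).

-506

h(a,b) separates as P(a) + Q(b) + 6, so its minimum is min P + min Q + 6.
P'(a) = 2a vanishes at a ∈ {0}; Q'(b) = 12b(b - 2)(b + 4) vanishes at b ∈ {-4, 0, 2}.
Local minima of P (where P''>0): P(0)=0. Local minima of Q: Q(-4)=-512, Q(2)=-80.
So the global minimum of h is P(0) + Q(-4) + 6 = 0 − 512 + 6 = -506, attained at (0, -4).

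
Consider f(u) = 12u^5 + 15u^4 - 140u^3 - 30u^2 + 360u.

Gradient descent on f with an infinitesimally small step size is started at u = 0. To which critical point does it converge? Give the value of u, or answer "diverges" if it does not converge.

-1

f'(u) = 60(u - 2)(u - 1)(u + 1)(u + 3), so f'(0) = 360.
Gradient descent moves in the -f' direction, i.e. u is decreasing.
The nearest critical point in that direction is u = -1, where f'' = 720 > 0 (a local minimum). The iterate converges there.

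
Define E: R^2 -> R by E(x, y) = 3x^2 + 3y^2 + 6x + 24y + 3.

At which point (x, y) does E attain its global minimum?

E(x,y) separates as P(x) + Q(y) + 3, so its minimum is min P + min Q + 3.
P'(x) = 6x + 6 vanishes at x ∈ {-1}; Q'(y) = 6y + 24 vanishes at y ∈ {-4}.
Local minima of P (where P''>0): P(-1)=-3. Local minima of Q: Q(-4)=-48.
So the global minimum of E is P(-1) + Q(-4) + 3 = -3 − 48 + 3 = -48, attained at (-1, -4).

(-1, -4)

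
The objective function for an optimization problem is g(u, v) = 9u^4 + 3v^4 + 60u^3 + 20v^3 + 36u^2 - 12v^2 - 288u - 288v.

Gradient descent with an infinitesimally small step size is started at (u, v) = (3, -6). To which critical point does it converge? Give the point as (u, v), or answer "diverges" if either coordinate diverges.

(1, -4)

g is separable, so gradient descent decouples: u follows -∂g/∂u, v follows -∂g/∂v.
∂g/∂u = 36(u - 1)(u + 2)(u + 4); at u=3 this is 2520, so u decreases.
∂g/∂v = 12(v - 2)(v + 3)(v + 4); at v=-6 this is -576, so v increases.
u converges to its nearest critical value 1 (a local min of the u-part); v converges to -4. The iterate converges to (1, -4).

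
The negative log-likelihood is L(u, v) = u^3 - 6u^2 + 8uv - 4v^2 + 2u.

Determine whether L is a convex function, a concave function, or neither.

neither

The term u^3 is cubic, so the Hessian is not constant.
∂²L/∂u² = 6u - 12, which takes both signs as u varies (negative for sufficiently negative u). A diagonal entry of the Hessian changing sign means the Hessian is neither positive- nor negative-semidefinite on all of R^2.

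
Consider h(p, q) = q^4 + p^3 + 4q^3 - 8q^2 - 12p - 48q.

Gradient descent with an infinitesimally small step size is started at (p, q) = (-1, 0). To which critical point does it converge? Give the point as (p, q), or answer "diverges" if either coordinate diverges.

(2, 2)

h is separable, so gradient descent decouples: p follows -∂h/∂p, q follows -∂h/∂q.
∂h/∂p = 3(p - 2)(p + 2); at p=-1 this is -9, so p increases.
∂h/∂q = 4(q - 2)(q + 2)(q + 3); at q=0 this is -48, so q increases.
p converges to its nearest critical value 2 (a local min of the p-part); q converges to 2. The iterate converges to (2, 2).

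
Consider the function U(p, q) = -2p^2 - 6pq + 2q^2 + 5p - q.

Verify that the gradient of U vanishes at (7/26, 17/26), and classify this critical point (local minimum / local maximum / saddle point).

∇U = (-4p - 6q + 5, -6p + 4q - 1); substituting (7/26, 17/26) gives ∇U = (0, 0), so (7/26, 17/26) is indeed a critical point.
The Hessian of U is constant: H = [[-4, -6], [-6, 4]].
det(H) = (-4)·4 − (-6)² = -52.
Since det(H) < 0, H is indefinite and the critical point is a saddle point.

saddle point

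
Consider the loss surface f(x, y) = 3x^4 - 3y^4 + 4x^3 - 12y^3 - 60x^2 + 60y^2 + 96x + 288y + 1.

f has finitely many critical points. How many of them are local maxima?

2

f separates as a function of x plus a function of y, so ∇f=0 decouples.
∂f/∂x = 12(x - 2)(x - 1)(x + 4) = 0 at x ∈ {-4, 1, 2}; ∂f/∂y = -12(y - 3)(y + 2)(y + 4) = 0 at y ∈ {-4, -2, 3}.
The Hessian is diagonal: diag(f_xx, f_yy). Second derivatives: f_xx(-4)=360, f_xx(1)=-60, f_xx(2)=72; f_yy(-4)=-168, f_yy(-2)=120, f_yy(3)=-420.
Local maxima occur where both diagonal entries negative: (1, -4), (1, 3). Count: 2.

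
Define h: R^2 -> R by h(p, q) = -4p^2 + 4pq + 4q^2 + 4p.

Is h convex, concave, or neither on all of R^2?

h is quadratic, so its Hessian is the constant matrix H = [[-8, 4], [4, 8]].
det(H) = -80, tr(H) = 0.
det(H) < 0, so H is indefinite: neither convex nor concave.

neither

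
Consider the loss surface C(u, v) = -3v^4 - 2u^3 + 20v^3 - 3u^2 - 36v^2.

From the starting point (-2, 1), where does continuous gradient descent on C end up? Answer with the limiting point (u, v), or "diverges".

(-1, 2)

C is separable, so gradient descent decouples: u follows -∂C/∂u, v follows -∂C/∂v.
∂C/∂u = -6u(u + 1); at u=-2 this is -12, so u increases.
∂C/∂v = -12v(v - 3)(v - 2); at v=1 this is -24, so v increases.
u converges to its nearest critical value -1 (a local min of the u-part); v converges to 2. The iterate converges to (-1, 2).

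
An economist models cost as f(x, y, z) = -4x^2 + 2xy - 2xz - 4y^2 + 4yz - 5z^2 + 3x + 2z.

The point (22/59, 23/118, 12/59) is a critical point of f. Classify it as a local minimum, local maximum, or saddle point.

local maximum

The Hessian is constant: H = [[-8, 2, -2], [2, -8, 4], [-2, 4, -10]].
Leading principal minors: Δ₁ = -8, Δ₂ = 60, Δ₃ = -472.
The minors alternate sign starting negative (−, +, −), so H is negative definite: a local maximum.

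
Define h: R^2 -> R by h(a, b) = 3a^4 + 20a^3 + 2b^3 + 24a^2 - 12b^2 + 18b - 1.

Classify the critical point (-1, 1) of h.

local maximum

The mixed partial ∂²h/∂a∂b is 0, so the Hessian at any point is diag(h_aa, h_bb) = diag(12(3a^2 + 10a + 4), 12(b - 2)).
At (-1, 1): H = diag(-36, -12).
Both eigenvalues are negative, so H is negative definite: a local maximum.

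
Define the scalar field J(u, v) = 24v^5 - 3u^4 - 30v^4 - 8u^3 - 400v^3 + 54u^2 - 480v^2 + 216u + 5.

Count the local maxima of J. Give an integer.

J separates as a function of u plus a function of v, so ∇J=0 decouples.
∂J/∂u = -12(u - 3)(u + 2)(u + 3) = 0 at u ∈ {-3, -2, 3}; ∂J/∂v = 120v(v - 4)(v + 1)(v + 2) = 0 at v ∈ {-2, -1, 0, 4}.
The Hessian is diagonal: diag(J_uu, J_vv). Second derivatives: J_uu(-3)=-72, J_uu(-2)=60, J_uu(3)=-360; J_vv(-2)=-1440, J_vv(-1)=600, J_vv(0)=-960, J_vv(4)=14400.
Local maxima occur where both diagonal entries negative: (-3, -2), (-3, 0), (3, -2), (3, 0). Count: 4.

4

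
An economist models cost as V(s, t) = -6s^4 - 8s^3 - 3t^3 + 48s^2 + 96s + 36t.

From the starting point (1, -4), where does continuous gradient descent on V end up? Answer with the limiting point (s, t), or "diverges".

V is separable, so gradient descent decouples: s follows -∂V/∂s, t follows -∂V/∂t.
∂V/∂s = -24(s - 2)(s + 1)(s + 2); at s=1 this is 144, so s decreases.
∂V/∂t = -9(t - 2)(t + 2); at t=-4 this is -108, so t increases.
s converges to its nearest critical value -1 (a local min of the s-part); t converges to -2. The iterate converges to (-1, -2).

(-1, -2)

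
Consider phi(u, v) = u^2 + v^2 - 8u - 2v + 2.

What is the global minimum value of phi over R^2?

phi(u,v) separates as P(u) + Q(v) + 2, so its minimum is min P + min Q + 2.
P'(u) = 2u - 8 vanishes at u ∈ {4}; Q'(v) = 2v - 2 vanishes at v ∈ {1}.
Local minima of P (where P''>0): P(4)=-16. Local minima of Q: Q(1)=-1.
So the global minimum of phi is P(4) + Q(1) + 2 = -16 − 1 + 2 = -15, attained at (4, 1).

-15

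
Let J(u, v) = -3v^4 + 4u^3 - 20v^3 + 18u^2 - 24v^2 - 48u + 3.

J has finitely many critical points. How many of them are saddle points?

3

J separates as a function of u plus a function of v, so ∇J=0 decouples.
∂J/∂u = 12(u - 1)(u + 4) = 0 at u ∈ {-4, 1}; ∂J/∂v = -12v(v + 1)(v + 4) = 0 at v ∈ {-4, -1, 0}.
The Hessian is diagonal: diag(J_uu, J_vv). Second derivatives: J_uu(-4)=-60, J_uu(1)=60; J_vv(-4)=-144, J_vv(-1)=36, J_vv(0)=-48.
Saddle points occur where the two diagonal entries have opposite signs: (-4, -1), (1, -4), (1, 0). Count: 3.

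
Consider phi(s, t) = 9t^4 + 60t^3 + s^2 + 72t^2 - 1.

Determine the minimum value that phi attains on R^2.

-385

phi(s,t) separates as P(s) + Q(t) − 1, so its minimum is min P + min Q − 1.
P'(s) = 2s vanishes at s ∈ {0}; Q'(t) = 36t(t + 1)(t + 4) vanishes at t ∈ {-4, -1, 0}.
Local minima of P (where P''>0): P(0)=0. Local minima of Q: Q(-4)=-384, Q(0)=0.
So the global minimum of phi is P(0) + Q(-4) − 1 = 0 − 384 − 1 = -385, attained at (0, -4).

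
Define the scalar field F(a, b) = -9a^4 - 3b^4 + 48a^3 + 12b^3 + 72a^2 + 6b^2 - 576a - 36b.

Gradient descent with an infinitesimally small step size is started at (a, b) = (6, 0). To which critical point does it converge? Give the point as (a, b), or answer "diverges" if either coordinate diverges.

F is separable, so gradient descent decouples: a follows -∂F/∂a, b follows -∂F/∂b.
∂F/∂a = -36(a - 4)(a - 2)(a + 2); at a=6 this is -2304, so a increases.
∂F/∂b = -12(b - 3)(b - 1)(b + 1); at b=0 this is -36, so b increases.
The a-coordinate has no critical point in that direction and runs off to infinity.

diverges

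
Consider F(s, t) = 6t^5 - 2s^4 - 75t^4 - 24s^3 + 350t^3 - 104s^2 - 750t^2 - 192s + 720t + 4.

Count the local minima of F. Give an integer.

F separates as a function of s plus a function of t, so ∇F=0 decouples.
∂F/∂s = -8(s + 2)(s + 3)(s + 4) = 0 at s ∈ {-4, -3, -2}; ∂F/∂t = 30(t - 4)(t - 3)(t - 2)(t - 1) = 0 at t ∈ {1, 2, 3, 4}.
The Hessian is diagonal: diag(F_ss, F_tt). Second derivatives: F_ss(-4)=-16, F_ss(-3)=8, F_ss(-2)=-16; F_tt(1)=-180, F_tt(2)=60, F_tt(3)=-60, F_tt(4)=180.
Local minima occur where both diagonal entries positive: (-3, 2), (-3, 4). Count: 2.

2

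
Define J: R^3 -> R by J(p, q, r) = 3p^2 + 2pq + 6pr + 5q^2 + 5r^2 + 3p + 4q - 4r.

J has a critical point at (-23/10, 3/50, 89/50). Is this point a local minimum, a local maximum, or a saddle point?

local minimum

The Hessian is constant: H = [[6, 2, 6], [2, 10, 0], [6, 0, 10]].
Leading principal minors: Δ₁ = 6, Δ₂ = 56, Δ₃ = 200.
All leading minors are positive, so H is positive definite: a local minimum.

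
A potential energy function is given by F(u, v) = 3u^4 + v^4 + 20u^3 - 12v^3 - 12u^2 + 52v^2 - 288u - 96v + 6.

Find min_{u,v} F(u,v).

-474

F(u,v) separates as P(u) + Q(v) + 6, so its minimum is min P + min Q + 6.
P'(u) = 12(u - 2)(u + 3)(u + 4) vanishes at u ∈ {-4, -3, 2}; Q'(v) = 4(v - 4)(v - 3)(v - 2) vanishes at v ∈ {2, 3, 4}.
Local minima of P (where P''>0): P(-4)=448, P(2)=-416. Local minima of Q: Q(2)=-64, Q(4)=-64.
So the global minimum of F is P(2) + Q(2) + 6 = -416 − 64 + 6 = -474, attained at (2, 2).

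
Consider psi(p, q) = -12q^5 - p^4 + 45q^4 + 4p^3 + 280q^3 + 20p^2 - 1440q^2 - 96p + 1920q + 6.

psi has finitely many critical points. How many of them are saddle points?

psi separates as a function of p plus a function of q, so ∇psi=0 decouples.
∂psi/∂p = -4(p - 4)(p - 2)(p + 3) = 0 at p ∈ {-3, 2, 4}; ∂psi/∂q = -60(q - 4)(q - 2)(q - 1)(q + 4) = 0 at q ∈ {-4, 1, 2, 4}.
The Hessian is diagonal: diag(psi_pp, psi_qq). Second derivatives: psi_pp(-3)=-140, psi_pp(2)=40, psi_pp(4)=-56; psi_qq(-4)=14400, psi_qq(1)=-900, psi_qq(2)=720, psi_qq(4)=-2880.
Saddle points occur where the two diagonal entries have opposite signs: (-3, -4), (-3, 2), (2, 1), (2, 4), (4, -4), (4, 2). Count: 6.

6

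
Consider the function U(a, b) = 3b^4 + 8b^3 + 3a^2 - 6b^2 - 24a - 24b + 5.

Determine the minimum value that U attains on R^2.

-62

U(a,b) separates as P(a) + Q(b) + 5, so its minimum is min P + min Q + 5.
P'(a) = 6a - 24 vanishes at a ∈ {4}; Q'(b) = 12(b - 1)(b + 1)(b + 2) vanishes at b ∈ {-2, -1, 1}.
Local minima of P (where P''>0): P(4)=-48. Local minima of Q: Q(-2)=8, Q(1)=-19.
So the global minimum of U is P(4) + Q(1) + 5 = -48 − 19 + 5 = -62, attained at (4, 1).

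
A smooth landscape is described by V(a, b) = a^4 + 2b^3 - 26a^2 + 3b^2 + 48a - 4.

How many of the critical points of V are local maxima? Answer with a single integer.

V separates as a function of a plus a function of b, so ∇V=0 decouples.
∂V/∂a = 4(a - 3)(a - 1)(a + 4) = 0 at a ∈ {-4, 1, 3}; ∂V/∂b = 6b(b + 1) = 0 at b ∈ {-1, 0}.
The Hessian is diagonal: diag(V_aa, V_bb). Second derivatives: V_aa(-4)=140, V_aa(1)=-40, V_aa(3)=56; V_bb(-1)=-6, V_bb(0)=6.
Local maxima occur where both diagonal entries negative: (1, -1). Count: 1.

1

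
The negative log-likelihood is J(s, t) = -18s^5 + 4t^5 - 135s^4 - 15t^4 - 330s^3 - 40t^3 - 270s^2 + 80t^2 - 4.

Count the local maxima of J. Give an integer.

J separates as a function of s plus a function of t, so ∇J=0 decouples.
∂J/∂s = -90s(s + 1)(s + 2)(s + 3) = 0 at s ∈ {-3, -2, -1, 0}; ∂J/∂t = 20t(t - 4)(t - 1)(t + 2) = 0 at t ∈ {-2, 0, 1, 4}.
The Hessian is diagonal: diag(J_ss, J_tt). Second derivatives: J_ss(-3)=540, J_ss(-2)=-180, J_ss(-1)=180, J_ss(0)=-540; J_tt(-2)=-720, J_tt(0)=160, J_tt(1)=-180, J_tt(4)=1440.
Local maxima occur where both diagonal entries negative: (-2, -2), (-2, 1), (0, -2), (0, 1). Count: 4.

4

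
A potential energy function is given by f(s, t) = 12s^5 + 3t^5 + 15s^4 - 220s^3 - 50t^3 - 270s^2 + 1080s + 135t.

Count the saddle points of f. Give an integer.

8

f separates as a function of s plus a function of t, so ∇f=0 decouples.
∂f/∂s = 60(s - 3)(s - 1)(s + 2)(s + 3) = 0 at s ∈ {-3, -2, 1, 3}; ∂f/∂t = 15(t - 3)(t - 1)(t + 1)(t + 3) = 0 at t ∈ {-3, -1, 1, 3}.
The Hessian is diagonal: diag(f_ss, f_tt). Second derivatives: f_ss(-3)=-1440, f_ss(-2)=900, f_ss(1)=-1440, f_ss(3)=3600; f_tt(-3)=-720, f_tt(-1)=240, f_tt(1)=-240, f_tt(3)=720.
Saddle points occur where the two diagonal entries have opposite signs: (-3, -1), (-3, 3), (-2, -3), (-2, 1), (1, -1), (1, 3), (3, -3), (3, 1). Count: 8.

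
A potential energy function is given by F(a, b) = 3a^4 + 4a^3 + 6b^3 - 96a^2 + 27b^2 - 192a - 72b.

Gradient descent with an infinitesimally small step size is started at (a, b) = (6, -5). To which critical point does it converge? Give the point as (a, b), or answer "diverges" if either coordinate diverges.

diverges

F is separable, so gradient descent decouples: a follows -∂F/∂a, b follows -∂F/∂b.
∂F/∂a = 12(a - 4)(a + 1)(a + 4); at a=6 this is 1680, so a decreases.
∂F/∂b = 18(b - 1)(b + 4); at b=-5 this is 108, so b decreases.
The b-coordinate has no critical point in that direction and runs off to infinity.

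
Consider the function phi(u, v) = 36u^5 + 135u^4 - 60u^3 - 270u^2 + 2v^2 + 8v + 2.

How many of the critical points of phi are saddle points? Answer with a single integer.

phi separates as a function of u plus a function of v, so ∇phi=0 decouples.
∂phi/∂u = 180u(u - 1)(u + 1)(u + 3) = 0 at u ∈ {-3, -1, 0, 1}; ∂phi/∂v = 4(v + 2) = 0 at v ∈ {-2}.
The Hessian is diagonal: diag(phi_uu, phi_vv). Second derivatives: phi_uu(-3)=-4320, phi_uu(-1)=720, phi_uu(0)=-540, phi_uu(1)=1440; phi_vv(-2)=4.
Saddle points occur where the two diagonal entries have opposite signs: (-3, -2), (0, -2). Count: 2.

2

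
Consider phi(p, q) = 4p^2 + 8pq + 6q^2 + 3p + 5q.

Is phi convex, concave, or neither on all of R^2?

phi is quadratic, so its Hessian is the constant matrix H = [[8, 8], [8, 12]].
det(H) = 32, tr(H) = 20.
det(H) > 0 and tr(H) > 0, so H is positive definite everywhere: convex.

convex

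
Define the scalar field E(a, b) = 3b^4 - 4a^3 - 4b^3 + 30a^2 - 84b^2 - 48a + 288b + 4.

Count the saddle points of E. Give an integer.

E separates as a function of a plus a function of b, so ∇E=0 decouples.
∂E/∂a = -12(a - 4)(a - 1) = 0 at a ∈ {1, 4}; ∂E/∂b = 12(b - 3)(b - 2)(b + 4) = 0 at b ∈ {-4, 2, 3}.
The Hessian is diagonal: diag(E_aa, E_bb). Second derivatives: E_aa(1)=36, E_aa(4)=-36; E_bb(-4)=504, E_bb(2)=-72, E_bb(3)=84.
Saddle points occur where the two diagonal entries have opposite signs: (1, 2), (4, -4), (4, 3). Count: 3.

3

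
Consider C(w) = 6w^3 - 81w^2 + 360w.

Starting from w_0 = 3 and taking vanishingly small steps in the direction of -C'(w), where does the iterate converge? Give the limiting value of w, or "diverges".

diverges

C'(w) = 18(w - 5)(w - 4), so C'(3) = 36.
Gradient descent moves in the -C' direction, i.e. w is decreasing.
There is no critical point below w=3, and C' keeps the same sign, so the iterate runs off to −∞.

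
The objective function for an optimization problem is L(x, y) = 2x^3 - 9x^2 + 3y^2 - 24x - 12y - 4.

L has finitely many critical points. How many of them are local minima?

L separates as a function of x plus a function of y, so ∇L=0 decouples.
∂L/∂x = 6(x - 4)(x + 1) = 0 at x ∈ {-1, 4}; ∂L/∂y = 6(y - 2) = 0 at y ∈ {2}.
The Hessian is diagonal: diag(L_xx, L_yy). Second derivatives: L_xx(-1)=-30, L_xx(4)=30; L_yy(2)=6.
Local minima occur where both diagonal entries positive: (4, 2). Count: 1.

1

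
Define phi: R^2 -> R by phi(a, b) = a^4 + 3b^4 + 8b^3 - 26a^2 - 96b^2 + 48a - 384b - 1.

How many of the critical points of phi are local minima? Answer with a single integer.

phi separates as a function of a plus a function of b, so ∇phi=0 decouples.
∂phi/∂a = 4(a - 3)(a - 1)(a + 4) = 0 at a ∈ {-4, 1, 3}; ∂phi/∂b = 12(b - 4)(b + 2)(b + 4) = 0 at b ∈ {-4, -2, 4}.
The Hessian is diagonal: diag(phi_aa, phi_bb). Second derivatives: phi_aa(-4)=140, phi_aa(1)=-40, phi_aa(3)=56; phi_bb(-4)=192, phi_bb(-2)=-144, phi_bb(4)=576.
Local minima occur where both diagonal entries positive: (-4, -4), (-4, 4), (3, -4), (3, 4). Count: 4.

4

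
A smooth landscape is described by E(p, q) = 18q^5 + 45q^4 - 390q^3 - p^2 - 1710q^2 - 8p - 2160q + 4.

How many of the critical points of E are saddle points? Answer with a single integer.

2

E separates as a function of p plus a function of q, so ∇E=0 decouples.
∂E/∂p = -2(p + 4) = 0 at p ∈ {-4}; ∂E/∂q = 90(q - 4)(q + 1)(q + 2)(q + 3) = 0 at q ∈ {-3, -2, -1, 4}.
The Hessian is diagonal: diag(E_pp, E_qq). Second derivatives: E_pp(-4)=-2; E_qq(-3)=-1260, E_qq(-2)=540, E_qq(-1)=-900, E_qq(4)=18900.
Saddle points occur where the two diagonal entries have opposite signs: (-4, -2), (-4, 4). Count: 2.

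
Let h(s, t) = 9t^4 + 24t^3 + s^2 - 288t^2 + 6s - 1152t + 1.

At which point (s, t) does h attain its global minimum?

(-3, 4)

h(s,t) separates as P(s) + Q(t) + 1, so its minimum is min P + min Q + 1.
P'(s) = 2s + 6 vanishes at s ∈ {-3}; Q'(t) = 36(t - 4)(t + 2)(t + 4) vanishes at t ∈ {-4, -2, 4}.
Local minima of P (where P''>0): P(-3)=-9. Local minima of Q: Q(-4)=768, Q(4)=-5376.
So the global minimum of h is P(-3) + Q(4) + 1 = -9 − 5376 + 1 = -5384, attained at (-3, 4).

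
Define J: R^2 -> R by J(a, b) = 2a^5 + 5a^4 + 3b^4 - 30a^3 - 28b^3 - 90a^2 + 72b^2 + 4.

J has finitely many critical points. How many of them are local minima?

J separates as a function of a plus a function of b, so ∇J=0 decouples.
∂J/∂a = 10a(a - 3)(a + 2)(a + 3) = 0 at a ∈ {-3, -2, 0, 3}; ∂J/∂b = 12b(b - 4)(b - 3) = 0 at b ∈ {0, 3, 4}.
The Hessian is diagonal: diag(J_aa, J_bb). Second derivatives: J_aa(-3)=-180, J_aa(-2)=100, J_aa(0)=-180, J_aa(3)=900; J_bb(0)=144, J_bb(3)=-36, J_bb(4)=48.
Local minima occur where both diagonal entries positive: (-2, 0), (-2, 4), (3, 0), (3, 4). Count: 4.

4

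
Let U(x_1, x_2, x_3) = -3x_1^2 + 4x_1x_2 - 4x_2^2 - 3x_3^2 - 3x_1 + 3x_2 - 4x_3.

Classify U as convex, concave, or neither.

concave

U is quadratic, so its Hessian is the constant matrix H = [[-6, 4, 0], [4, -8, 0], [0, 0, -6]].
Leading principal minors: -6, 32, -192.
Signs alternate −, +, − ⇒ H ≺ 0 ⇒ concave.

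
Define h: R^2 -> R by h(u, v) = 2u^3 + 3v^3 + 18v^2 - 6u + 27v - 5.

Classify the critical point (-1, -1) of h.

saddle point

The mixed partial ∂²h/∂u∂v is 0, so the Hessian at any point is diag(h_uu, h_vv) = diag(12u, 18(v + 2)).
At (-1, -1): H = diag(-12, 18).
The eigenvalues have opposite signs, so H is indefinite: a saddle point.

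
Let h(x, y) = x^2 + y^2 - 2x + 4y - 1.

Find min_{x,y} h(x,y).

h(x,y) separates as P(x) + Q(y) − 1, so its minimum is min P + min Q − 1.
P'(x) = 2x - 2 vanishes at x ∈ {1}; Q'(y) = 2y + 4 vanishes at y ∈ {-2}.
Local minima of P (where P''>0): P(1)=-1. Local minima of Q: Q(-2)=-4.
So the global minimum of h is P(1) + Q(-2) − 1 = -1 − 4 − 1 = -6, attained at (1, -2).

-6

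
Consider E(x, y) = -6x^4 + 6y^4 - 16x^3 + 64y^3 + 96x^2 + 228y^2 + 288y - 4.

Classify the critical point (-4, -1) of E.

The mixed partial ∂²E/∂x∂y is 0, so the Hessian at any point is diag(E_xx, E_yy) = diag(24(-3x^2 - 4x + 8), 24(3y^2 + 16y + 19)).
At (-4, -1): H = diag(-576, 144).
The eigenvalues have opposite signs, so H is indefinite: a saddle point.

saddle point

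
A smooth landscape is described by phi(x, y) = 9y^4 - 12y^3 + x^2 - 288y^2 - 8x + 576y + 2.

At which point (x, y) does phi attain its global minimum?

(4, -4)

phi(x,y) separates as P(x) + Q(y) + 2, so its minimum is min P + min Q + 2.
P'(x) = 2x - 8 vanishes at x ∈ {4}; Q'(y) = 36(y - 4)(y - 1)(y + 4) vanishes at y ∈ {-4, 1, 4}.
Local minima of P (where P''>0): P(4)=-16. Local minima of Q: Q(-4)=-3840, Q(4)=-768.
So the global minimum of phi is P(4) + Q(-4) + 2 = -16 − 3840 + 2 = -3854, attained at (4, -4).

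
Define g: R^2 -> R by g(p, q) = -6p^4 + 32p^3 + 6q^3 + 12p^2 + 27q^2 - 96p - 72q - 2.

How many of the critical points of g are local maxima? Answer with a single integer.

2

g separates as a function of p plus a function of q, so ∇g=0 decouples.
∂g/∂p = -24(p - 4)(p - 1)(p + 1) = 0 at p ∈ {-1, 1, 4}; ∂g/∂q = 18(q - 1)(q + 4) = 0 at q ∈ {-4, 1}.
The Hessian is diagonal: diag(g_pp, g_qq). Second derivatives: g_pp(-1)=-240, g_pp(1)=144, g_pp(4)=-360; g_qq(-4)=-90, g_qq(1)=90.
Local maxima occur where both diagonal entries negative: (-1, -4), (4, -4). Count: 2.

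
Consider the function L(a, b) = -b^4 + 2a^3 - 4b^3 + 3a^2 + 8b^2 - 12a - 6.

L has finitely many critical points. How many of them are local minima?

L separates as a function of a plus a function of b, so ∇L=0 decouples.
∂L/∂a = 6(a - 1)(a + 2) = 0 at a ∈ {-2, 1}; ∂L/∂b = -4b(b - 1)(b + 4) = 0 at b ∈ {-4, 0, 1}.
The Hessian is diagonal: diag(L_aa, L_bb). Second derivatives: L_aa(-2)=-18, L_aa(1)=18; L_bb(-4)=-80, L_bb(0)=16, L_bb(1)=-20.
Local minima occur where both diagonal entries positive: (1, 0). Count: 1.

1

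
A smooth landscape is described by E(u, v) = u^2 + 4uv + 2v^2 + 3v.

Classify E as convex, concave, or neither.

neither

E is quadratic, so its Hessian is the constant matrix H = [[2, 4], [4, 4]].
det(H) = -8, tr(H) = 6.
det(H) < 0, so H is indefinite: neither convex nor concave.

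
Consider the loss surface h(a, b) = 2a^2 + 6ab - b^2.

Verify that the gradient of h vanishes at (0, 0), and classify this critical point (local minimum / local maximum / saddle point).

saddle point

∇h = (4a + 6b, 6a - 2b); substituting (0, 0) gives ∇h = (0, 0), so (0, 0) is indeed a critical point.
The Hessian of h is constant: H = [[4, 6], [6, -2]].
det(H) = 4·(-2) − 6² = -44.
Since det(H) < 0, H is indefinite and the critical point is a saddle point.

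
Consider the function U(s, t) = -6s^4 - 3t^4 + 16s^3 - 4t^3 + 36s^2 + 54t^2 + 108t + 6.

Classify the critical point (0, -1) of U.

The mixed partial ∂²U/∂s∂t is 0, so the Hessian at any point is diag(U_ss, U_tt) = diag(24(-3s^2 + 4s + 3), 12(-3t^2 - 2t + 9)).
At (0, -1): H = diag(72, 96).
Both eigenvalues are positive, so H is positive definite: a local minimum.

local minimum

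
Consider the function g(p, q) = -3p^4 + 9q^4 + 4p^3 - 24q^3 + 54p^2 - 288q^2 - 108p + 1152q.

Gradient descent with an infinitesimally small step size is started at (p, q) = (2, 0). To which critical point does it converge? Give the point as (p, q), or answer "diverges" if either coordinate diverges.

g is separable, so gradient descent decouples: p follows -∂g/∂p, q follows -∂g/∂q.
∂g/∂p = -12(p - 3)(p - 1)(p + 3); at p=2 this is 60, so p decreases.
∂g/∂q = 36(q - 4)(q - 2)(q + 4); at q=0 this is 1152, so q decreases.
p converges to its nearest critical value 1 (a local min of the p-part); q converges to -4. The iterate converges to (1, -4).

(1, -4)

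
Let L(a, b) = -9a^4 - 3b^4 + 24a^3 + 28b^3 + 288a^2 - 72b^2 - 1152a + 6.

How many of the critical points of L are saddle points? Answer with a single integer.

4

L separates as a function of a plus a function of b, so ∇L=0 decouples.
∂L/∂a = -36(a - 4)(a - 2)(a + 4) = 0 at a ∈ {-4, 2, 4}; ∂L/∂b = -12b(b - 4)(b - 3) = 0 at b ∈ {0, 3, 4}.
The Hessian is diagonal: diag(L_aa, L_bb). Second derivatives: L_aa(-4)=-1728, L_aa(2)=432, L_aa(4)=-576; L_bb(0)=-144, L_bb(3)=36, L_bb(4)=-48.
Saddle points occur where the two diagonal entries have opposite signs: (-4, 3), (2, 0), (2, 4), (4, 3). Count: 4.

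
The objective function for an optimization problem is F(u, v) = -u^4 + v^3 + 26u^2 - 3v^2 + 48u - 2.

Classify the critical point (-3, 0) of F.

The mixed partial ∂²F/∂u∂v is 0, so the Hessian at any point is diag(F_uu, F_vv) = diag(4(-3u^2 + 13), 6(v - 1)).
At (-3, 0): H = diag(-56, -6).
Both eigenvalues are negative, so H is negative definite: a local maximum.

local maximum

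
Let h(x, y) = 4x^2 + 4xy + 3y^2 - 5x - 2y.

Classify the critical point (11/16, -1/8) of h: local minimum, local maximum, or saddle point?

local minimum

The Hessian of h is constant: H = [[8, 4], [4, 6]].
det(H) = 8·6 − 4² = 32.
det(H) > 0 and tr(H) = 14 > 0, so H is positive definite and the point is a local minimum.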